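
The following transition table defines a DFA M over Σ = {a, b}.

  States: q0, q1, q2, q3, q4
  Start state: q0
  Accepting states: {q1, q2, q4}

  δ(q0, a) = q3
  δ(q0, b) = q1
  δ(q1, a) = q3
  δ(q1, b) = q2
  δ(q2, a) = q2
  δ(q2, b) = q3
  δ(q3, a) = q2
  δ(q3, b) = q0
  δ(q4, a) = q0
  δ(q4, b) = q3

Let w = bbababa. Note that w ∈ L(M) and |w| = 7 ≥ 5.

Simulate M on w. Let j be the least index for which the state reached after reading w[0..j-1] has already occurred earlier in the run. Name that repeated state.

State sequence: q0 -b-> q1 -b-> q2 -a-> q2 -b-> q3 -a-> q2 -b-> q3 -a-> q2
First repeat at step 3: q2 was already visited.

The earliest repeat is at step j = 3: M is in q2, which it already visited at step i = 2.
With |Q| = 5, pigeonhole forces a state repeat no later than step 5; the substring read between the first and second visits to that state can be pumped.

q2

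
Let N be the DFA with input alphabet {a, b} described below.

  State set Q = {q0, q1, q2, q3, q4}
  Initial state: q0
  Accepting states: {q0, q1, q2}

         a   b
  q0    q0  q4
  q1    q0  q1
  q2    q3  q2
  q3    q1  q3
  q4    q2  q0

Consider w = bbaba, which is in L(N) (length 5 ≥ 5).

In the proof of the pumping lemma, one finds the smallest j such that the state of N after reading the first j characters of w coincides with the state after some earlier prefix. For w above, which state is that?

q0

State sequence: q0 -b-> q4 -b-> q0 -a-> q0 -b-> q4 -a-> q2
First repeat at step 2: q0 was already visited.

The earliest repeat is at step j = 2: N is in q0, which it already visited at step i = 0.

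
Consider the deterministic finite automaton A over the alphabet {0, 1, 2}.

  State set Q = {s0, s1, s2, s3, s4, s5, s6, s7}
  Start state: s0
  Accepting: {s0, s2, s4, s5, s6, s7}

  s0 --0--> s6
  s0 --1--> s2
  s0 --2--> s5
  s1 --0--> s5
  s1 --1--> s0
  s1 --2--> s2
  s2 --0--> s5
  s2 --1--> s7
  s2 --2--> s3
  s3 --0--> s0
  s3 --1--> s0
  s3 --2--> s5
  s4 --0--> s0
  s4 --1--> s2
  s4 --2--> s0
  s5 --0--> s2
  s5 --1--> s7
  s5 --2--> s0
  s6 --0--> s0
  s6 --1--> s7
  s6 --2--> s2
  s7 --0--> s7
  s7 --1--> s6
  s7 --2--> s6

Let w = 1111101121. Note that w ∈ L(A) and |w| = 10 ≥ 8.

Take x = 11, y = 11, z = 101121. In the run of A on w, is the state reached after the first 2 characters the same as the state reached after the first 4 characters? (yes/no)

yes

Run of A on the first 4 characters of w = 1 1 1 1:
  step 0: s0  (start)
  step 1: s2  (read 1: s0→s2)
  step 2: s7  (read 1: s2→s7)
  step 3: s6  (read 1: s7→s6)
  step 4: s7  (read 1: s6→s7)

After x (step 2): s7. After xy (step 4): s7.
They match, so y = 11 drives A around a cycle from s7 back to itself; pumping y any number of times keeps A in s7 before reading z, and xyⁱz ∈ L(A) for every i ≥ 0.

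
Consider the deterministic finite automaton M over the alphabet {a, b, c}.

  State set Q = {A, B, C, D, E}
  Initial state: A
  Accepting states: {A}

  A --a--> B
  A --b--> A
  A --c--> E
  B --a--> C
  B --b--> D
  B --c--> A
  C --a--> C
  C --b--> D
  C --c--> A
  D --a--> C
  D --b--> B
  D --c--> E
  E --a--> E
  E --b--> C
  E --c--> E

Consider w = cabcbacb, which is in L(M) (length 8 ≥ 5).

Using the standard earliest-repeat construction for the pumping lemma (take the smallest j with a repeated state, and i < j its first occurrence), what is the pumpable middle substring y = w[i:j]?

a

State sequence: A -c-> E -a-> E -b-> C -c-> A -b-> A -a-> B -c-> A -b-> A
First repeat at step 2: E was already visited.

So i = 1, j = 2, giving x = w[0:1] = c, y = w[1:2] = a, z = w[2:8] = bcbacb.
Check: |xy| = 2 ≤ 5 and |y| = 1 ≥ 1. Reading y takes M from E back to E, so every xyⁱz is accepted.
Since M has 5 states, any run of length ≥ 5 visits 5+1 states, so by pigeonhole some state repeats within the first 5 steps — that repeat gives the pumpable loop.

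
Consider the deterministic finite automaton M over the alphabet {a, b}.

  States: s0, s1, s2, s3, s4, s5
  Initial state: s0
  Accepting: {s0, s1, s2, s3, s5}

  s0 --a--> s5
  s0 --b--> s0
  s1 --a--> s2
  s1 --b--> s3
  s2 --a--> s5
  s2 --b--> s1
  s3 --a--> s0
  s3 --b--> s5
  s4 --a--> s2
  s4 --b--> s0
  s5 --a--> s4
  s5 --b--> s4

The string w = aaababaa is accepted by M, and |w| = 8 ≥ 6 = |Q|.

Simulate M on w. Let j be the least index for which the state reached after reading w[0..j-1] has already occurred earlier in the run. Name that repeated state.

Run of M on w = a a a b a b a a:
  step 0: s0  (start)
  step 1: s5  (read a: s0→s5)
  step 2: s4  (read a: s5→s4)
  step 3: s2  (read a: s4→s2)
  step 4: s1  (read b: s2→s1)
  step 5: s2  (read a: s1→s2)   ← first repeat (s2 seen earlier)
  step 6: s1  (read b: s2→s1)
  step 7: s2  (read a: s1→s2)
  step 8: s5  (read a: s2→s5)

The earliest repeat is at step j = 5: M is in s2, which it already visited at step i = 3.
The DFA has 6 states, so the proof of the pumping lemma guarantees a repeated state among the first 6+1 visited; the segment between the two visits is the pumpable y.

s2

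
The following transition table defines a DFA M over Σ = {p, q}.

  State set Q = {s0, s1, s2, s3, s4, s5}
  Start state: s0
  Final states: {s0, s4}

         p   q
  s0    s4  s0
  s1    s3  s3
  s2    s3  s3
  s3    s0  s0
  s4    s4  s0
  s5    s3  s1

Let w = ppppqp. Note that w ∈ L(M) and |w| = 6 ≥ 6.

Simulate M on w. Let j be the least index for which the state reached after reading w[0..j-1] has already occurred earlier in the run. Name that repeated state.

s4

State sequence: s0 -p-> s4 -p-> s4 -p-> s4 -p-> s4 -q-> s0 -p-> s4
First repeat at step 2: s4 was already visited.

The earliest repeat is at step j = 2: M is in s4, which it already visited at step i = 1.
The DFA has 6 states, so the proof of the pumping lemma guarantees a repeated state among the first 6+1 visited; the segment between the two visits is the pumpable y.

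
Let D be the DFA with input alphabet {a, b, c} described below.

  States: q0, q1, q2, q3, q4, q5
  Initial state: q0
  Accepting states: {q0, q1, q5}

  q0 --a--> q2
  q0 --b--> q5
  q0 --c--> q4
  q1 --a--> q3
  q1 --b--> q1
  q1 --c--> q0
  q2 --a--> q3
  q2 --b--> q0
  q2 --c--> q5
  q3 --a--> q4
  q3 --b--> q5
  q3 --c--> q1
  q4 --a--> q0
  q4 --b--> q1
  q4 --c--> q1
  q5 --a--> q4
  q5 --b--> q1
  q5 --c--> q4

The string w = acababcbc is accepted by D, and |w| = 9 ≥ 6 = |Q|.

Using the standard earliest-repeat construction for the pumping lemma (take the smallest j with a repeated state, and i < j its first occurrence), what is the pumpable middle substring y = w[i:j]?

abab

Run of D on w = a c a b a b c b c:
  step 0: q0  (start)
  step 1: q2  (read a: q0→q2)
  step 2: q5  (read c: q2→q5)
  step 3: q4  (read a: q5→q4)
  step 4: q1  (read b: q4→q1)
  step 5: q3  (read a: q1→q3)
  step 6: q5  (read b: q3→q5)   ← first repeat (q5 seen earlier)
  step 7: q4  (read c: q5→q4)
  step 8: q1  (read b: q4→q1)
  step 9: q0  (read c: q1→q0)

So i = 2, j = 6, giving x = w[0:2] = ac, y = w[2:6] = abab, z = w[6:9] = cbc.
Check: |xy| = 6 ≤ 6 and |y| = 4 ≥ 1. Reading y takes D from q5 back to q5, so every xyⁱz is accepted.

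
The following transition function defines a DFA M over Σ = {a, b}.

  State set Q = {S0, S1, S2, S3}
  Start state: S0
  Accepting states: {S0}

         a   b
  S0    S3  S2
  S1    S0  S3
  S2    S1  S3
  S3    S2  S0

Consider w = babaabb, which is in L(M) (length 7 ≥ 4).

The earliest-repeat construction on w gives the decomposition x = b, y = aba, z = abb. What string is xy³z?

babaabaabaabb

xy^3z = b·aba·aba·aba·abb = babaabaabaabb.
Reading y = aba takes M from S2 back to S2, so after x·y·y·y the machine is still in S2, and z then leads to the accepting state S0. Hence babaabaabaabb ∈ L(M).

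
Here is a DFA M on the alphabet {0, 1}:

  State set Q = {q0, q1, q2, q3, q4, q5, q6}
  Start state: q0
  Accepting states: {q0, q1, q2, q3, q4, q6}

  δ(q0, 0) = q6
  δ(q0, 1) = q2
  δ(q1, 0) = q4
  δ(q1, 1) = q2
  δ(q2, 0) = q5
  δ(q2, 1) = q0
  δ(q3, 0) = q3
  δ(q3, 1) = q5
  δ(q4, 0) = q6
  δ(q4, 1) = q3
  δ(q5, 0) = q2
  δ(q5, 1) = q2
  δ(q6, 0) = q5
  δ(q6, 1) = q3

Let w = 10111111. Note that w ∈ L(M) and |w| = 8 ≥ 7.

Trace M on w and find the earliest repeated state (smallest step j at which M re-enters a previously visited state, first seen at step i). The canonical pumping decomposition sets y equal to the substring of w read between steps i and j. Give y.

01

State sequence: q0 -1-> q2 -0-> q5 -1-> q2 -1-> q0 -1-> q2 -1-> q0 -1-> q2 -1-> q0
First repeat at step 3: q2 was already visited.

So i = 1, j = 3, giving x = w[0:1] = 1, y = w[1:3] = 01, z = w[3:8] = 11111.
Check: |xy| = 3 ≤ 7 and |y| = 2 ≥ 1. Reading y takes M from q2 back to q2, so every xyⁱz is accepted.
Since M has 7 states, any run of length ≥ 7 visits 7+1 states, so by pigeonhole some state repeats within the first 7 steps — that repeat gives the pumpable loop.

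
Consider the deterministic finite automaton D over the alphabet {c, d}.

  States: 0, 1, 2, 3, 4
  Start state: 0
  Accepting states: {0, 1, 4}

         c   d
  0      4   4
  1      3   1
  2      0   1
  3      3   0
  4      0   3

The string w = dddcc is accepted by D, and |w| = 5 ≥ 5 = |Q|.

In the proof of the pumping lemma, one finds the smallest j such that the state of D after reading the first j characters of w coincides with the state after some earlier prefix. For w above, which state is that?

0

Run of D on w = d d d c c:
  step 0: 0  (start)
  step 1: 4  (read d: 0→4)
  step 2: 3  (read d: 4→3)
  step 3: 0  (read d: 3→0)   ← first repeat (0 seen earlier)
  step 4: 4  (read c: 0→4)
  step 5: 0  (read c: 4→0)

The earliest repeat is at step j = 3: D is in 0, which it already visited at step i = 0.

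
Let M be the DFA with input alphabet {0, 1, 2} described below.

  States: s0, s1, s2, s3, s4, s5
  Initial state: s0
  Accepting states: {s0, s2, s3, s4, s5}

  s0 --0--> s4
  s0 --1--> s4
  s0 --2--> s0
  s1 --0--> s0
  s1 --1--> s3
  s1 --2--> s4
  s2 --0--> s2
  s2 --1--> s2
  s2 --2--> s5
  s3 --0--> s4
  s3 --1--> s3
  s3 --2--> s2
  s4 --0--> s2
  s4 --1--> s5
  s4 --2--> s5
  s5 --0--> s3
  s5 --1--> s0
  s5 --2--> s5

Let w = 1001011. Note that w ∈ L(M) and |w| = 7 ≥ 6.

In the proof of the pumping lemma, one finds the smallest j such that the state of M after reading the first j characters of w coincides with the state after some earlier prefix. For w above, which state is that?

State sequence: s0 -1-> s4 -0-> s2 -0-> s2 -1-> s2 -0-> s2 -1-> s2 -1-> s2
First repeat at step 3: s2 was already visited.

The earliest repeat is at step j = 3: M is in s2, which it already visited at step i = 2.
The DFA has 6 states, so the proof of the pumping lemma guarantees a repeated state among the first 6+1 visited; the segment between the two visits is the pumpable y.

s2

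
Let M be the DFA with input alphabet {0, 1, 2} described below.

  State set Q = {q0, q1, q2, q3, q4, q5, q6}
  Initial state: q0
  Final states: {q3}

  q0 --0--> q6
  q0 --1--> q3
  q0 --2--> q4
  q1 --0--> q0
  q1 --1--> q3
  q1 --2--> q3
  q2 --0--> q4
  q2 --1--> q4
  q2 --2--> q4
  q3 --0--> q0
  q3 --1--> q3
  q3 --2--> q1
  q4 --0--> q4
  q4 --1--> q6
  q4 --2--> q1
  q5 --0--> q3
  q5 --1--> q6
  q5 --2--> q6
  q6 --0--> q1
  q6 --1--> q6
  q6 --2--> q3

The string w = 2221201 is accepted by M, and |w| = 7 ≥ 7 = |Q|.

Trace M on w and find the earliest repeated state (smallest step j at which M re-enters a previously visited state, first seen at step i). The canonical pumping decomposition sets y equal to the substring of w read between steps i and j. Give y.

State sequence: q0 -2-> q4 -2-> q1 -2-> q3 -1-> q3 -2-> q1 -0-> q0 -1-> q3
First repeat at step 4: q3 was already visited.

So i = 3, j = 4, giving x = w[0:3] = 222, y = w[3:4] = 1, z = w[4:7] = 201.
Check: |xy| = 4 ≤ 7 and |y| = 1 ≥ 1. Reading y takes M from q3 back to q3, so every xyⁱz is accepted.
The DFA has 7 states, so the proof of the pumping lemma guarantees a repeated state among the first 7+1 visited; the segment between the two visits is the pumpable y.

1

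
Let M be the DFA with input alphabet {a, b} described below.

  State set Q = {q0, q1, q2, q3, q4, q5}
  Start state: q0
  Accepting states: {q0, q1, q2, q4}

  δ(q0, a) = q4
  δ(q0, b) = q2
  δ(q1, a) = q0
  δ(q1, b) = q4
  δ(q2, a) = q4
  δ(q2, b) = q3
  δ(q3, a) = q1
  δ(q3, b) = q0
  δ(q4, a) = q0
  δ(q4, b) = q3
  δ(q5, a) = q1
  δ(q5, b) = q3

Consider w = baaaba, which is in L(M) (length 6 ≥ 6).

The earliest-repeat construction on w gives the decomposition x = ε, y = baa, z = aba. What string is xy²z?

baabaaaba

xy^2z = ε·baa·baa·aba = baabaaaba.
Reading y = baa takes M from q0 back to q0, so after x·y·y the machine is still in q0, and z then leads to the accepting state q1. Hence baabaaaba ∈ L(M).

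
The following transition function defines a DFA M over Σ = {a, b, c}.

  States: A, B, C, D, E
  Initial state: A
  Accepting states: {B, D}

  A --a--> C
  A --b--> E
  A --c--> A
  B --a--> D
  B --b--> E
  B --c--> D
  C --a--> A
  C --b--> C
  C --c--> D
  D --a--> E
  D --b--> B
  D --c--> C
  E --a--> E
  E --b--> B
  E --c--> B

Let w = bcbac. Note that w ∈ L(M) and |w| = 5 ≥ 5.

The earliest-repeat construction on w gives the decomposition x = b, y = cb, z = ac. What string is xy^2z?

bcbcbac

xy^2z = b·cb·cb·ac = bcbcbac.
Reading y = cb takes M from E back to E, so after x·y·y the machine is still in E, and z then leads to the accepting state B. Hence bcbcbac ∈ L(M).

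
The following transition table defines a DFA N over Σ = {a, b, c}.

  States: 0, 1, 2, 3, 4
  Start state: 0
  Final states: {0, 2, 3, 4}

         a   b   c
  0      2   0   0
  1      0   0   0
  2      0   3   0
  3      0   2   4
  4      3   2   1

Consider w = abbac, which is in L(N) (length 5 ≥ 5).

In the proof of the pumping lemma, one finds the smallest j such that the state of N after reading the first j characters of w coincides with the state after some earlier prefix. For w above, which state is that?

2

State sequence: 0 -a-> 2 -b-> 3 -b-> 2 -a-> 0 -c-> 0
First repeat at step 3: 2 was already visited.

The earliest repeat is at step j = 3: N is in 2, which it already visited at step i = 1.
With |Q| = 5, pigeonhole forces a state repeat no later than step 5; the substring read between the first and second visits to that state can be pumped.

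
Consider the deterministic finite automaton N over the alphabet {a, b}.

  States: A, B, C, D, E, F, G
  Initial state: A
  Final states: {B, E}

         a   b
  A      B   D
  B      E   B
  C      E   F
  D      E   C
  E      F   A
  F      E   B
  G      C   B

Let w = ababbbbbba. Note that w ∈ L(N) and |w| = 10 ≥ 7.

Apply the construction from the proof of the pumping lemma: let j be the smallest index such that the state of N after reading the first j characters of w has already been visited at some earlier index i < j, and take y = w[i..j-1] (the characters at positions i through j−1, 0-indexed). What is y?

Run of N on w = a b a b b b b b b a:
  step 0: A  (start)
  step 1: B  (read a: A→B)
  step 2: B  (read b: B→B)   ← first repeat (B seen earlier)
  step 3: E  (read a: B→E)
  step 4: A  (read b: E→A)
  step 5: D  (read b: A→D)
  step 6: C  (read b: D→C)
  step 7: F  (read b: C→F)
  step 8: B  (read b: F→B)
  step 9: B  (read b: B→B)
  step 10: E  (read a: B→E)

So i = 1, j = 2, giving x = w[0:1] = a, y = w[1:2] = b, z = w[2:10] = abbbbbba.
Check: |xy| = 2 ≤ 7 and |y| = 1 ≥ 1. Reading y takes N from B back to B, so every xyⁱz is accepted.
With |Q| = 7, pigeonhole forces a state repeat no later than step 7; the substring read between the first and second visits to that state can be pumped.

b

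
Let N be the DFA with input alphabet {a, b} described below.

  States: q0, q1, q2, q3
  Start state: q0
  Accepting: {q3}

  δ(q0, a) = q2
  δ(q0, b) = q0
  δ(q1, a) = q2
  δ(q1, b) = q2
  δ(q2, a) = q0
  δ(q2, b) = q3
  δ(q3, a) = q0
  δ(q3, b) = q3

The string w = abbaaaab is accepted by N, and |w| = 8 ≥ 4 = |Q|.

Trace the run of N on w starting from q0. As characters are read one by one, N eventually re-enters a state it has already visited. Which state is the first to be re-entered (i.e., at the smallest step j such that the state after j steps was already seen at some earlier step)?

Run of N on w = a b b a a a a b:
  step 0: q0  (start)
  step 1: q2  (read a: q0→q2)
  step 2: q3  (read b: q2→q3)
  step 3: q3  (read b: q3→q3)   ← first repeat (q3 seen earlier)
  step 4: q0  (read a: q3→q0)
  step 5: q2  (read a: q0→q2)
  step 6: q0  (read a: q2→q0)
  step 7: q2  (read a: q0→q2)
  step 8: q3  (read b: q2→q3)

The earliest repeat is at step j = 3: N is in q3, which it already visited at step i = 2.
The DFA has 4 states, so the proof of the pumping lemma guarantees a repeated state among the first 4+1 visited; the segment between the two visits is the pumpable y.

q3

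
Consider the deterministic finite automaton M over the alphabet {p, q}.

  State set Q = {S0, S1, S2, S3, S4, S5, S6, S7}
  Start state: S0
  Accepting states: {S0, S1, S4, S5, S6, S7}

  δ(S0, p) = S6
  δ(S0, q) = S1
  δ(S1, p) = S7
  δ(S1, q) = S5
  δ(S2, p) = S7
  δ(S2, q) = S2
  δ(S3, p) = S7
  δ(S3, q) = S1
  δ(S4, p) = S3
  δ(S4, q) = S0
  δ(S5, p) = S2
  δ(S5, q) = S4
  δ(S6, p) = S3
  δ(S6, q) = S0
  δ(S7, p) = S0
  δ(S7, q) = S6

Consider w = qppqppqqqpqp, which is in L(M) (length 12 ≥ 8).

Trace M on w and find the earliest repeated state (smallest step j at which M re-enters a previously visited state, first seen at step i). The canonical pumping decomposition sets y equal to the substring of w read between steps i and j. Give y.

Run of M on w = q p p q p p q q q p q p:
  step 0: S0  (start)
  step 1: S1  (read q: S0→S1)
  step 2: S7  (read p: S1→S7)
  step 3: S0  (read p: S7→S0)   ← first repeat (S0 seen earlier)
  step 4: S1  (read q: S0→S1)
  step 5: S7  (read p: S1→S7)
  step 6: S0  (read p: S7→S0)
  step 7: S1  (read q: S0→S1)
  step 8: S5  (read q: S1→S5)
  step 9: S4  (read q: S5→S4)
  step 10: S3  (read p: S4→S3)
  step 11: S1  (read q: S3→S1)
  step 12: S7  (read p: S1→S7)

So i = 0, j = 3, giving x = w[0:0] = ε, y = w[0:3] = qpp, z = w[3:12] = qppqqqpqp.
Check: |xy| = 3 ≤ 8 and |y| = 3 ≥ 1. Reading y takes M from S0 back to S0, so every xyⁱz is accepted.

qpp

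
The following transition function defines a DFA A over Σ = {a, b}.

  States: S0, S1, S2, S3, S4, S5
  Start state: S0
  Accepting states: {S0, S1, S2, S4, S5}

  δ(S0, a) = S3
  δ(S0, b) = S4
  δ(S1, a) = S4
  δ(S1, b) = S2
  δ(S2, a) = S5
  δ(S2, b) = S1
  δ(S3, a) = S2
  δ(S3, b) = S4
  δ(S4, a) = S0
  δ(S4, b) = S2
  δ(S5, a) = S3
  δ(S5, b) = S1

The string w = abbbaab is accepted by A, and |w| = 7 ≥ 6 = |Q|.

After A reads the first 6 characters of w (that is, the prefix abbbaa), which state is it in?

S0

State sequence: S0 -a-> S3 -b-> S4 -b-> S2 -b-> S1 -a-> S4 -a-> S0

After reading 6 characters, A is in state S0.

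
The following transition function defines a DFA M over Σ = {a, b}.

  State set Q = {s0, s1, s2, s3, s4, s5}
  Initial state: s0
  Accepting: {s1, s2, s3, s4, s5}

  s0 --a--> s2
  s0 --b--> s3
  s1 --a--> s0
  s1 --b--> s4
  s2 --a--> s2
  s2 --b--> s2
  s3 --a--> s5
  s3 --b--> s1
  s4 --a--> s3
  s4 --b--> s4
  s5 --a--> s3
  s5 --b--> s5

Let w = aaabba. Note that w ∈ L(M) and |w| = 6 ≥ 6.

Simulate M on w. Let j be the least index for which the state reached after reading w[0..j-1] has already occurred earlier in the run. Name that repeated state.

Run of M on w = a a a b b a:
  step 0: s0  (start)
  step 1: s2  (read a: s0→s2)
  step 2: s2  (read a: s2→s2)   ← first repeat (s2 seen earlier)
  step 3: s2  (read a: s2→s2)
  step 4: s2  (read b: s2→s2)
  step 5: s2  (read b: s2→s2)
  step 6: s2  (read a: s2→s2)

The earliest repeat is at step j = 2: M is in s2, which it already visited at step i = 1.
With |Q| = 6, pigeonhole forces a state repeat no later than step 6; the substring read between the first and second visits to that state can be pumped.

s2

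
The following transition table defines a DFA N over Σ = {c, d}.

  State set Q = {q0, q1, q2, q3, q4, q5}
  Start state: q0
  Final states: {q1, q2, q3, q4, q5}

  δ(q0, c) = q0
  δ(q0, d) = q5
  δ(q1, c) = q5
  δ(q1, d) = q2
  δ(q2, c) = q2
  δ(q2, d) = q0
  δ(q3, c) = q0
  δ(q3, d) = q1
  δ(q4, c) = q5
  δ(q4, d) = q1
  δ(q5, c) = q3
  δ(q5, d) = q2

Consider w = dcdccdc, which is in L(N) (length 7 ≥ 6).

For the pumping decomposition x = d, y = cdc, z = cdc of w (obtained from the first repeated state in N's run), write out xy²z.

dcdccdccdc

xy^2z = d·cdc·cdc·cdc = dcdccdccdc.
Reading y = cdc takes N from q5 back to q5, so after x·y·y the machine is still in q5, and z then leads to the accepting state q5. Hence dcdccdccdc ∈ L(N).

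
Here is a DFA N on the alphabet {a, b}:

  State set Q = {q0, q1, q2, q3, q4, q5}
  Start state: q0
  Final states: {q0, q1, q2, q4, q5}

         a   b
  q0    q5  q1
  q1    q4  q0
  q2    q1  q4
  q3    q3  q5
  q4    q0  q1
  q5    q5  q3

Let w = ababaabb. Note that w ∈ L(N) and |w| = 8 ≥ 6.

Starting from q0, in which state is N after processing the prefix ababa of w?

State sequence: q0 -a-> q5 -b-> q3 -a-> q3 -b-> q5 -a-> q5

After reading 5 characters, N is in state q5.

q5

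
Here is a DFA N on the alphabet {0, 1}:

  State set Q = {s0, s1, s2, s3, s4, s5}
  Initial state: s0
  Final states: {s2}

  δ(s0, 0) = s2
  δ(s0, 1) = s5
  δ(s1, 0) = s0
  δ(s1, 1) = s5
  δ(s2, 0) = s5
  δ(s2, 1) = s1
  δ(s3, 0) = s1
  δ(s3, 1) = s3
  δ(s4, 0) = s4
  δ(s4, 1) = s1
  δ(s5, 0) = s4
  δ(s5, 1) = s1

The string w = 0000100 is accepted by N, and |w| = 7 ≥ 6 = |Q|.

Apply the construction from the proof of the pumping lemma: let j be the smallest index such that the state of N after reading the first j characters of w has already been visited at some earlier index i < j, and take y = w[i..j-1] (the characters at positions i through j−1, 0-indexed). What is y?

State sequence: s0 -0-> s2 -0-> s5 -0-> s4 -0-> s4 -1-> s1 -0-> s0 -0-> s2
First repeat at step 4: s4 was already visited.

So i = 3, j = 4, giving x = w[0:3] = 000, y = w[3:4] = 0, z = w[4:7] = 100.
Check: |xy| = 4 ≤ 6 and |y| = 1 ≥ 1. Reading y takes N from s4 back to s4, so every xyⁱz is accepted.

0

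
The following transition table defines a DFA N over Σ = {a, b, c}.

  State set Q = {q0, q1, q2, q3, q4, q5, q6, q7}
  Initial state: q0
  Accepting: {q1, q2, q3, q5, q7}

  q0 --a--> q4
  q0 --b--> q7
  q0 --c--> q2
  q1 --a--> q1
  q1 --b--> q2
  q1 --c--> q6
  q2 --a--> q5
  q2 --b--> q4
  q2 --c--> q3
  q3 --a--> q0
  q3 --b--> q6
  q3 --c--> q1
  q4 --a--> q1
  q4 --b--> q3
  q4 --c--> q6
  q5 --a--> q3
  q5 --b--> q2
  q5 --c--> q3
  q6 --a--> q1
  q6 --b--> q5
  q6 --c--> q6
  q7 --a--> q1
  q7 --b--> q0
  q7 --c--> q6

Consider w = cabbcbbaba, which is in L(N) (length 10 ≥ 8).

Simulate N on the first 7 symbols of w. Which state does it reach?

State sequence: q0 -c-> q2 -a-> q5 -b-> q2 -b-> q4 -c-> q6 -b-> q5 -b-> q2

After reading 7 characters, N is in state q2.

q2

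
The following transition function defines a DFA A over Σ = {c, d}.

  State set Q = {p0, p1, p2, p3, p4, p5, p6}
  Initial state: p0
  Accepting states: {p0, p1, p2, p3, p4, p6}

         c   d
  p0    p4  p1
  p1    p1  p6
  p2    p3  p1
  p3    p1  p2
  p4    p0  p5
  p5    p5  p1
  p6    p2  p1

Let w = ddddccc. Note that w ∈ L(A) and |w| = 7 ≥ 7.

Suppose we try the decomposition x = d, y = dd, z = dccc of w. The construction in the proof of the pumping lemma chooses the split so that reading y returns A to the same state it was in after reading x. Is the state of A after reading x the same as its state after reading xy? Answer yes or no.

State sequence: p0 -d-> p1 -d-> p6 -d-> p1

After x (step 1): p1. After xy (step 3): p1.
They match, so y = dd drives A around a cycle from p1 back to itself; pumping y any number of times keeps A in p1 before reading z, and xyⁱz ∈ L(A) for every i ≥ 0.

yes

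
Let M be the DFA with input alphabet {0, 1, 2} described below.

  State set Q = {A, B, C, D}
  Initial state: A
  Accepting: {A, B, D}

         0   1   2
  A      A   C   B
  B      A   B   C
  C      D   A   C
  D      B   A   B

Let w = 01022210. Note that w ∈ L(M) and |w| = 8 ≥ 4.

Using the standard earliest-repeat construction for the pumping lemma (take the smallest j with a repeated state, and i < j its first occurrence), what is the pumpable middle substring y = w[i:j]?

0

Run of M on w = 0 1 0 2 2 2 1 0:
  step 0: A  (start)
  step 1: A  (read 0: A→A)   ← first repeat (A seen earlier)
  step 2: C  (read 1: A→C)
  step 3: D  (read 0: C→D)
  step 4: B  (read 2: D→B)
  step 5: C  (read 2: B→C)
  step 6: C  (read 2: C→C)
  step 7: A  (read 1: C→A)
  step 8: A  (read 0: A→A)

So i = 0, j = 1, giving x = w[0:0] = ε, y = w[0:1] = 0, z = w[1:8] = 1022210.
Check: |xy| = 1 ≤ 4 and |y| = 1 ≥ 1. Reading y takes M from A back to A, so every xyⁱz is accepted.
With |Q| = 4, pigeonhole forces a state repeat no later than step 4; the substring read between the first and second visits to that state can be pumped.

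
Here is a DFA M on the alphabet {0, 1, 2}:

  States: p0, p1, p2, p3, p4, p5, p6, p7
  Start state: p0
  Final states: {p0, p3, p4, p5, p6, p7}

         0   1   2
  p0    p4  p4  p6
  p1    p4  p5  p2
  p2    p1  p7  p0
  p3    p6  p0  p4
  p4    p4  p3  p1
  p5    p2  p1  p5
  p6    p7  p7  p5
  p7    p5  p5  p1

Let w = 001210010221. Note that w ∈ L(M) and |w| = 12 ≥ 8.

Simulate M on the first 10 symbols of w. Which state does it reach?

p0

Run of M on the first 10 characters of w = 0 0 1 2 1 0 0 1 0 2:
  step 0: p0  (start)
  step 1: p4  (read 0: p0→p4)
  step 2: p4  (read 0: p4→p4)
  step 3: p3  (read 1: p4→p3)
  step 4: p4  (read 2: p3→p4)
  step 5: p3  (read 1: p4→p3)
  step 6: p6  (read 0: p3→p6)
  step 7: p7  (read 0: p6→p7)
  step 8: p5  (read 1: p7→p5)
  step 9: p2  (read 0: p5→p2)
  step 10: p0  (read 2: p2→p0)

After reading 10 characters, M is in state p0.
(This kind of state-tracing is the core of the pumping-lemma construction: with 8 states, pigeonhole forces a repeat within the first 8 steps.)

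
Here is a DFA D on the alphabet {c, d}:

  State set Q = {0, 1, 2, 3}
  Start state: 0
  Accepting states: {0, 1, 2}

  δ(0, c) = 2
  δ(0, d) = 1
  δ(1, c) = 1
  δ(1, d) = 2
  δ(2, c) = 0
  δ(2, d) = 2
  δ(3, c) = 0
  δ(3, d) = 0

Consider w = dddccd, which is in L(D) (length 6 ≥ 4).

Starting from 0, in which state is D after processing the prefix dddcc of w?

Run of D on the first 5 characters of w = d d d c c:
  step 0: 0  (start)
  step 1: 1  (read d: 0→1)
  step 2: 2  (read d: 1→2)
  step 3: 2  (read d: 2→2)
  step 4: 0  (read c: 2→0)
  step 5: 2  (read c: 0→2)

After reading 5 characters, D is in state 2.

2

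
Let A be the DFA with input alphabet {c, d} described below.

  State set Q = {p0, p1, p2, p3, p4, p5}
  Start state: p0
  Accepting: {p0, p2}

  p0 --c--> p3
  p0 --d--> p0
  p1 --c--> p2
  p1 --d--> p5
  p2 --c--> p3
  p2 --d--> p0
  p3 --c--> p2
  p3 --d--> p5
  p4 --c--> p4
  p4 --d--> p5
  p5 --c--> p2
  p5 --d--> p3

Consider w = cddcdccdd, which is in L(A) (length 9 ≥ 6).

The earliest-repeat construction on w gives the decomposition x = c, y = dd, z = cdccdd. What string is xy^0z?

ccdccdd

xy⁰z = xz = c·cdccdd = ccdccdd.
Reading y = dd takes A from p3 back to p3, so after x the machine is still in p3, and z then leads to the accepting state p0. Hence ccdccdd ∈ L(A).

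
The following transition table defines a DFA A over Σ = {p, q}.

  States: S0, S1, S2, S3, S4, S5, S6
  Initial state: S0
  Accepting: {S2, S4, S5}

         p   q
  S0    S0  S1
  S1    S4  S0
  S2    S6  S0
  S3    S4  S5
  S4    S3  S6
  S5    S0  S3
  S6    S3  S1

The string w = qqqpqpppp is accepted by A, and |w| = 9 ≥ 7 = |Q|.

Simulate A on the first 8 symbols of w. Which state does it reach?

Run of A on the first 8 characters of w = q q q p q p p p:
  step 0: S0  (start)
  step 1: S1  (read q: S0→S1)
  step 2: S0  (read q: S1→S0)
  step 3: S1  (read q: S0→S1)
  step 4: S4  (read p: S1→S4)
  step 5: S6  (read q: S4→S6)
  step 6: S3  (read p: S6→S3)
  step 7: S4  (read p: S3→S4)
  step 8: S3  (read p: S4→S3)

After reading 8 characters, A is in state S3.

S3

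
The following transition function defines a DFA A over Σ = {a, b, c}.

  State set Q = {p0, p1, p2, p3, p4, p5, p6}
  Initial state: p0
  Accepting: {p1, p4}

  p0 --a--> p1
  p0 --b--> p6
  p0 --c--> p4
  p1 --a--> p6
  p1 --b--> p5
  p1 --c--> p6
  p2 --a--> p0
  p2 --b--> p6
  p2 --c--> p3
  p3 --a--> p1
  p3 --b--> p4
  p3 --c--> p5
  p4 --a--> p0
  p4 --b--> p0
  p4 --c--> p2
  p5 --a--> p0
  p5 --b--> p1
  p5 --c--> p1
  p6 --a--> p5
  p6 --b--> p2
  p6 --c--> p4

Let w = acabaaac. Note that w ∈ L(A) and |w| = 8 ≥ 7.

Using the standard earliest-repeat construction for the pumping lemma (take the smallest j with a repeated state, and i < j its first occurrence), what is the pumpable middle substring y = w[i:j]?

cab

Run of A on w = a c a b a a a c:
  step 0: p0  (start)
  step 1: p1  (read a: p0→p1)
  step 2: p6  (read c: p1→p6)
  step 3: p5  (read a: p6→p5)
  step 4: p1  (read b: p5→p1)   ← first repeat (p1 seen earlier)
  step 5: p6  (read a: p1→p6)
  step 6: p5  (read a: p6→p5)
  step 7: p0  (read a: p5→p0)
  step 8: p4  (read c: p0→p4)

So i = 1, j = 4, giving x = w[0:1] = a, y = w[1:4] = cab, z = w[4:8] = aaac.
Check: |xy| = 4 ≤ 7 and |y| = 3 ≥ 1. Reading y takes A from p1 back to p1, so every xyⁱz is accepted.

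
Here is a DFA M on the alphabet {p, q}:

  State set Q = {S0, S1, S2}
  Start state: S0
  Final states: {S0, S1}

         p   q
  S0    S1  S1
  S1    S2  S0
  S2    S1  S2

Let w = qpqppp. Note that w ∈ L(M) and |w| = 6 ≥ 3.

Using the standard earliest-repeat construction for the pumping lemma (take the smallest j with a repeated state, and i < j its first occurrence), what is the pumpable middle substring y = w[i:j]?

State sequence: S0 -q-> S1 -p-> S2 -q-> S2 -p-> S1 -p-> S2 -p-> S1
First repeat at step 3: S2 was already visited.

So i = 2, j = 3, giving x = w[0:2] = qp, y = w[2:3] = q, z = w[3:6] = ppp.
Check: |xy| = 3 ≤ 3 and |y| = 1 ≥ 1. Reading y takes M from S2 back to S2, so every xyⁱz is accepted.
With |Q| = 3, pigeonhole forces a state repeat no later than step 3; the substring read between the first and second visits to that state can be pumped.

q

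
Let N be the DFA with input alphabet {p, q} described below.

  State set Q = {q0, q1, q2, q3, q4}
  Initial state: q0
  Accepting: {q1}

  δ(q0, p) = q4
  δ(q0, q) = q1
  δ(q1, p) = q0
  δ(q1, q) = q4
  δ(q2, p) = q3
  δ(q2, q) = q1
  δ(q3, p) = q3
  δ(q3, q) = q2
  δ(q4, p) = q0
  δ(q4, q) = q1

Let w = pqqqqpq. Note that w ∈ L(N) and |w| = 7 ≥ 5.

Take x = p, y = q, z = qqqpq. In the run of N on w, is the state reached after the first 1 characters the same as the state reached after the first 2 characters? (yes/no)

no

Run of N on the first 2 characters of w = p q:
  step 0: q0  (start)
  step 1: q4  (read p: q0→q4)
  step 2: q1  (read q: q4→q1)

After x (step 1): q4. After xy (step 2): q1.
They differ (q4 ≠ q1), so y is not a cycle from the state after x; this split is not the one the pumping-lemma construction produces, and pumping y need not keep the string in L(N).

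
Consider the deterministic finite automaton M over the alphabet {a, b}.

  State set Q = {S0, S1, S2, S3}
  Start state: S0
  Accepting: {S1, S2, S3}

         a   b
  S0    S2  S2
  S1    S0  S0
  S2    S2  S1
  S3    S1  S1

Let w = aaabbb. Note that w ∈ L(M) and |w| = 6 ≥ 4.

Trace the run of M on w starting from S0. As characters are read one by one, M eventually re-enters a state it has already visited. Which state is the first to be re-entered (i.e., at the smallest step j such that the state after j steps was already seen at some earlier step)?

State sequence: S0 -a-> S2 -a-> S2 -a-> S2 -b-> S1 -b-> S0 -b-> S2
First repeat at step 2: S2 was already visited.

The earliest repeat is at step j = 2: M is in S2, which it already visited at step i = 1.

S2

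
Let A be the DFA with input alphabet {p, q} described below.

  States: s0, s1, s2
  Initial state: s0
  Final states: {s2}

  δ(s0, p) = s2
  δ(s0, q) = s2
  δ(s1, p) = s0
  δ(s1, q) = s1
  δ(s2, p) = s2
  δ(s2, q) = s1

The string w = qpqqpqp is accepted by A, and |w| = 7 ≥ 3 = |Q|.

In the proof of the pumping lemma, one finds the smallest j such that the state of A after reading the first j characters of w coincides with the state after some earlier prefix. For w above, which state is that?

s2

Run of A on w = q p q q p q p:
  step 0: s0  (start)
  step 1: s2  (read q: s0→s2)
  step 2: s2  (read p: s2→s2)   ← first repeat (s2 seen earlier)
  step 3: s1  (read q: s2→s1)
  step 4: s1  (read q: s1→s1)
  step 5: s0  (read p: s1→s0)
  step 6: s2  (read q: s0→s2)
  step 7: s2  (read p: s2→s2)

The earliest repeat is at step j = 2: A is in s2, which it already visited at step i = 1.
Pumping length from the standard proof: p = 3 (the number of states). The repeated state found above gives |xy| = j ≤ 3 and |y| = j − i ≥ 1.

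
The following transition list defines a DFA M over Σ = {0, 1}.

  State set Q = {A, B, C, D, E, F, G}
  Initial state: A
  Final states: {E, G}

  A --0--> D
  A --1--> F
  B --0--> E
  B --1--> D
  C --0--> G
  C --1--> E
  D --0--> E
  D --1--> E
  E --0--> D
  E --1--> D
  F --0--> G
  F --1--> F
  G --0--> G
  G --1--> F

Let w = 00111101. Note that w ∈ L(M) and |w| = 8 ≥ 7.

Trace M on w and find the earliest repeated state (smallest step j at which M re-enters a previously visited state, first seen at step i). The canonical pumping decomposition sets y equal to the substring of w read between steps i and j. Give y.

01

State sequence: A -0-> D -0-> E -1-> D -1-> E -1-> D -1-> E -0-> D -1-> E
First repeat at step 3: D was already visited.

So i = 1, j = 3, giving x = w[0:1] = 0, y = w[1:3] = 01, z = w[3:8] = 11101.
Check: |xy| = 3 ≤ 7 and |y| = 2 ≥ 1. Reading y takes M from D back to D, so every xyⁱz is accepted.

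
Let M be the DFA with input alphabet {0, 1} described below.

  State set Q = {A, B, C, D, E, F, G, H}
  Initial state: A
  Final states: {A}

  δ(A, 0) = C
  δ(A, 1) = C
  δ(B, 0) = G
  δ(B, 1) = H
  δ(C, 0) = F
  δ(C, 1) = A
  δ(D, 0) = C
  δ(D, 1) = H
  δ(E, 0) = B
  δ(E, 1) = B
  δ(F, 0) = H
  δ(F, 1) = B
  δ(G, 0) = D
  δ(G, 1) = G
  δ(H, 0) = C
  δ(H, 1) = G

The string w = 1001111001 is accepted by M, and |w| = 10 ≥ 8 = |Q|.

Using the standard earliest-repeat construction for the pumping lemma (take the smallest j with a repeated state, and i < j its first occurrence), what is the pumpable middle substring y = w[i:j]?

State sequence: A -1-> C -0-> F -0-> H -1-> G -1-> G -1-> G -1-> G -0-> D -0-> C -1-> A
First repeat at step 5: G was already visited.

So i = 4, j = 5, giving x = w[0:4] = 1001, y = w[4:5] = 1, z = w[5:10] = 11001.
Check: |xy| = 5 ≤ 8 and |y| = 1 ≥ 1. Reading y takes M from G back to G, so every xyⁱz is accepted.
Since M has 8 states, any run of length ≥ 8 visits 8+1 states, so by pigeonhole some state repeats within the first 8 steps — that repeat gives the pumpable loop.

1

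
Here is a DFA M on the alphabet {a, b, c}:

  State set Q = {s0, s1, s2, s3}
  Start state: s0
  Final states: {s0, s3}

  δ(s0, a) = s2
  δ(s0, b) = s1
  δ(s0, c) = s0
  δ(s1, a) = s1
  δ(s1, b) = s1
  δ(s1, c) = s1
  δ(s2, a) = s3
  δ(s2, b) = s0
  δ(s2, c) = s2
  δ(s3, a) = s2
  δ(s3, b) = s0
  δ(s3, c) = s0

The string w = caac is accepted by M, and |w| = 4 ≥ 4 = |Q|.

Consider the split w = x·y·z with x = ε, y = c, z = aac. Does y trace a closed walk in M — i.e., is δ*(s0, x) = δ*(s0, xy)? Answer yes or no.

yes

Run of M on the first 1 characters of w = c:
  step 0: s0  (start)
  step 1: s0  (read c: s0→s0)

After x (step 0): s0. After xy (step 1): s0.
They match, so y = c drives M around a cycle from s0 back to itself; pumping y any number of times keeps M in s0 before reading z, and xyⁱz ∈ L(M) for every i ≥ 0.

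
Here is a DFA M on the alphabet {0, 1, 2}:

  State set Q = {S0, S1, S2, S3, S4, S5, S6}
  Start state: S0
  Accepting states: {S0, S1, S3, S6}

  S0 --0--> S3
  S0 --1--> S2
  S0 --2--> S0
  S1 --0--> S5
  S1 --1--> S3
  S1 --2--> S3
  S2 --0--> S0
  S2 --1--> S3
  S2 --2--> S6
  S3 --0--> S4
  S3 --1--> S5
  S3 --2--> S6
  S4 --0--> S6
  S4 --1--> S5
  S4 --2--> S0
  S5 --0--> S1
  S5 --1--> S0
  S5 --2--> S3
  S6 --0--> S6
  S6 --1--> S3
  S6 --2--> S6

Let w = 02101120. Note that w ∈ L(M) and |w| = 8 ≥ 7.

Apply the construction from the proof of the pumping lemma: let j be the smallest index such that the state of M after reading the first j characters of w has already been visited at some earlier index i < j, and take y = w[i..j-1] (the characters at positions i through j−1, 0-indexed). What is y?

21

State sequence: S0 -0-> S3 -2-> S6 -1-> S3 -0-> S4 -1-> S5 -1-> S0 -2-> S0 -0-> S3
First repeat at step 3: S3 was already visited.

So i = 1, j = 3, giving x = w[0:1] = 0, y = w[1:3] = 21, z = w[3:8] = 01120.
Check: |xy| = 3 ≤ 7 and |y| = 2 ≥ 1. Reading y takes M from S3 back to S3, so every xyⁱz is accepted.
Pumping length from the standard proof: p = 7 (the number of states). The repeated state found above gives |xy| = j ≤ 7 and |y| = j − i ≥ 1.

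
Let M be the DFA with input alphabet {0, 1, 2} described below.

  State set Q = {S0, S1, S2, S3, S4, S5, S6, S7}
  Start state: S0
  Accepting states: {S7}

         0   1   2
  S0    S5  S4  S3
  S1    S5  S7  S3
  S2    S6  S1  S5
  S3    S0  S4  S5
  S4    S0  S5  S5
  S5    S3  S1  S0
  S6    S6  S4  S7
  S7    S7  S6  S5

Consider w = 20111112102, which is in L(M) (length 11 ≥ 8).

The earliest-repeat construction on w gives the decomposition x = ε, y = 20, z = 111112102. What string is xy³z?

xy^3z = ε·20·20·20·111112102 = 202020111112102.
Reading y = 20 takes M from S0 back to S0, so after x·y·y·y the machine is still in S0, and z then leads to the accepting state S7. Hence 202020111112102 ∈ L(M).

202020111112102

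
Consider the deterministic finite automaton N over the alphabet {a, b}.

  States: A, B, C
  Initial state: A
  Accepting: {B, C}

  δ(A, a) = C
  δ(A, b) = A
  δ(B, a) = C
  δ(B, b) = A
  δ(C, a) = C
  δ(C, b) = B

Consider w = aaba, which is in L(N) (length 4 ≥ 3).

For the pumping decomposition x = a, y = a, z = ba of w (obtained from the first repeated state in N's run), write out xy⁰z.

aba

xy⁰z = xz = a·ba = aba.
Reading y = a takes N from C back to C, so after x the machine is still in C, and z then leads to the accepting state C. Hence aba ∈ L(N).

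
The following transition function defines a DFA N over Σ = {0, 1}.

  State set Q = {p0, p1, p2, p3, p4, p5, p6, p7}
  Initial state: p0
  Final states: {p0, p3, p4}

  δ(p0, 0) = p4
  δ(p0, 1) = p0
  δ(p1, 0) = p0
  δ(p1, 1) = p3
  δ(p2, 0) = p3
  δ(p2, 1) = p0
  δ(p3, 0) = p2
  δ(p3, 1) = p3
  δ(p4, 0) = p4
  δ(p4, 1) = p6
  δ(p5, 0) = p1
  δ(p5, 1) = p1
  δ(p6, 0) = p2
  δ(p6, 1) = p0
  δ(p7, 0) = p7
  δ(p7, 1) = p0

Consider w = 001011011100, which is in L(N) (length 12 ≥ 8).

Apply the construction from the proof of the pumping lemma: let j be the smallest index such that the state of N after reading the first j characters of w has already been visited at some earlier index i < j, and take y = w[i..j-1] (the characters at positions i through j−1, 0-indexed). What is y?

State sequence: p0 -0-> p4 -0-> p4 -1-> p6 -0-> p2 -1-> p0 -1-> p0 -0-> p4 -1-> p6 -1-> p0 -1-> p0 -0-> p4 -0-> p4
First repeat at step 2: p4 was already visited.

So i = 1, j = 2, giving x = w[0:1] = 0, y = w[1:2] = 0, z = w[2:12] = 1011011100.
Check: |xy| = 2 ≤ 8 and |y| = 1 ≥ 1. Reading y takes N from p4 back to p4, so every xyⁱz is accepted.

0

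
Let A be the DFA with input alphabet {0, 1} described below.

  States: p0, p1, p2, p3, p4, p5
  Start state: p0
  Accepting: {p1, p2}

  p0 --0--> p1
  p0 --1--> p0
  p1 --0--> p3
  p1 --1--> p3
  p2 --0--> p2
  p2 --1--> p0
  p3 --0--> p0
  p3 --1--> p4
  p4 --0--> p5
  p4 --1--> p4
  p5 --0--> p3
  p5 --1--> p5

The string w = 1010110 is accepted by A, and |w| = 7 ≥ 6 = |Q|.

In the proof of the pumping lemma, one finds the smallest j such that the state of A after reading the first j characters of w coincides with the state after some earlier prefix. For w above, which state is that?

Run of A on w = 1 0 1 0 1 1 0:
  step 0: p0  (start)
  step 1: p0  (read 1: p0→p0)   ← first repeat (p0 seen earlier)
  step 2: p1  (read 0: p0→p1)
  step 3: p3  (read 1: p1→p3)
  step 4: p0  (read 0: p3→p0)
  step 5: p0  (read 1: p0→p0)
  step 6: p0  (read 1: p0→p0)
  step 7: p1  (read 0: p0→p1)

The earliest repeat is at step j = 1: A is in p0, which it already visited at step i = 0.
With |Q| = 6, pigeonhole forces a state repeat no later than step 6; the substring read between the first and second visits to that state can be pumped.

p0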